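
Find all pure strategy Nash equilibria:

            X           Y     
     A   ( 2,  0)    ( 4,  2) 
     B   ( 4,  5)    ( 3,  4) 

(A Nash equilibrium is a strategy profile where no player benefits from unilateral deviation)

Nash equilibrium: (A, Y), (B, X)

Work:
Best responses:
  P1 vs X: payoffs [2, 4] → best response B (payoff 4)
  P1 vs Y: payoffs [4, 3] → best response A (payoff 4)
  P2 vs A: payoffs [0, 2] → best response Y (payoff 2)
  P2 vs B: payoffs [5, 4] → best response X (payoff 5)
Mutual best responses: (A,Y), (B,X) → Nash equilibria.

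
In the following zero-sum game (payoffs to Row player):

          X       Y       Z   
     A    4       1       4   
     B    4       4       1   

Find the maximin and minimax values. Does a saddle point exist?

Maximin = 1, Minimax = 4, Saddle: False

Work:
Row minimums: [1, 1] → maximin = 1
Column maximums: [4, 4, 4] → minimax = 4
No saddle point (maximin ≠ minimax). Mixed strategy needed.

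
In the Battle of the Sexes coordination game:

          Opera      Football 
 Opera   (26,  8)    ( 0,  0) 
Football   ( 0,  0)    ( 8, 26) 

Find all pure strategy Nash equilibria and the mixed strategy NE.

Pure NE: (Opera, Opera) and (Football, Football); Mixed NE: p = 0.7647, q = 0.2353

Work:
Check pure NE:
(Opera, Opera): (26, 8) - no unilateral deviation beneficial
(Football, Football): (8, 26) - no unilateral deviation beneficial
Mixed NE: P1 plays Opera with p = 0.7647, P2 plays Opera with q = 0.2353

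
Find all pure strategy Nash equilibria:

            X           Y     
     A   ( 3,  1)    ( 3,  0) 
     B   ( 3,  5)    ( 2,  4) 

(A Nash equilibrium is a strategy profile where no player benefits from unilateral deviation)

Nash equilibrium: (A, X), (B, X)

Work:
Best responses:
  P1 vs X: payoffs [3, 3] → best response A/B (payoff 3)
  P1 vs Y: payoffs [3, 2] → best response A (payoff 3)
  P2 vs A: payoffs [1, 0] → best response X (payoff 1)
  P2 vs B: payoffs [5, 4] → best response X (payoff 5)
Mutual best responses: (A,X), (B,X) → Nash equilibria.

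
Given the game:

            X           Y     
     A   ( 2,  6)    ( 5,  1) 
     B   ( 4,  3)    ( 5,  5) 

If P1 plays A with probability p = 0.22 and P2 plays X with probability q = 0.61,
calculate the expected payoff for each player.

E[P1] = 4.1216, E[P2] = 3.8394

Work:
E[P1] = p·q·π₁(A,X) + p·(1-q)·π₁(A,Y) + (1-p)·q·π₁(B,X) + (1-p)·(1-q)·π₁(B,Y)
= 0.22·0.61·2 + 0.22·0.39·5 + 0.78·0.61·4 + 0.78·0.39·5
= 4.1216

E[P2] = 3.8394 (similar calculation)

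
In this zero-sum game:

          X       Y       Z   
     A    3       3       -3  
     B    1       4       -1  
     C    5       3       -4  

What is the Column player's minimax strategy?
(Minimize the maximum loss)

Column should play Z, value = -1

Work:
Column player minimizes Row's maximum payoff:
Column X: max payoff to Row = 5
Column Y: max payoff to Row = 4
Column Z: max payoff to Row = -1
Minimum is -1, achieved by column Z.
Minimax strategy: Z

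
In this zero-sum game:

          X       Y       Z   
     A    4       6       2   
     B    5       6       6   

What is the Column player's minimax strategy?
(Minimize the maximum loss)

Column should play X, value = 5

Work:
Column player minimizes Row's maximum payoff:
Column X: max payoff to Row = 5
Column Y: max payoff to Row = 6
Column Z: max payoff to Row = 6
Minimum is 5, achieved by column X.
Minimax strategy: X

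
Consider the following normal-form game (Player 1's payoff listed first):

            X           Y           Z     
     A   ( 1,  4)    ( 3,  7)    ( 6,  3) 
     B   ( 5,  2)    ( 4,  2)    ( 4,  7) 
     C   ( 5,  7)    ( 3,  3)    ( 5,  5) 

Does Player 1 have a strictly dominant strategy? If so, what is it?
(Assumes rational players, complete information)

No strictly dominant strategy exists for Player 1

Work:
A strategy strictly dominates another if it gives a strictly higher payoff against every opponent action. Compare each pair of P1's strategies column-by-column:
  A vs B: [1 vs 5, 3 vs 4, 6 vs 4] → A does not strictly dominate B (column X: 1 ≤ 5)
  A vs C: [1 vs 5, 3 vs 3, 6 vs 5] → A does not strictly dominate C (column X: 1 ≤ 5)
  B vs A: [5 vs 1, 4 vs 3, 4 vs 6] → B does not strictly dominate A (column Z: 4 ≤ 6)
  B vs C: [5 vs 5, 4 vs 3, 4 vs 5] → B does not strictly dominate C (column X: 5 ≤ 5)
  C vs A: [5 vs 1, 3 vs 3, 5 vs 6] → C does not strictly dominate A (column Y: 3 ≤ 3)
  C vs B: [5 vs 5, 3 vs 4, 5 vs 4] → C does not strictly dominate B (column X: 5 ≤ 5)
No single strategy strictly dominates all others → no strictly dominant strategy.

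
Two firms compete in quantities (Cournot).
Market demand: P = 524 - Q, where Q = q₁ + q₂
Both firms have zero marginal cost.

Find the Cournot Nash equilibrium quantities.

q₁* = q₂* = 174.67; P* = 174.67

Work:
Profit: π_i = P·q_i = (a - q_i - q_j)·q_i
FOC: ∂π_i/∂q_i = a - 2q_i - q_j = 0
Reaction function: q_i = (524 - q_j)/2
Symmetry: q* = 524/3 = 174.67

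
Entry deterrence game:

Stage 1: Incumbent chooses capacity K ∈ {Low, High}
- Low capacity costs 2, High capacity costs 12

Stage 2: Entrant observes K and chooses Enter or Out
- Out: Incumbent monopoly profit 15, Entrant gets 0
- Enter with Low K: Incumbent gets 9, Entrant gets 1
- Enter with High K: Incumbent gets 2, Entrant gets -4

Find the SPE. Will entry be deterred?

SPE: (Low, Enter|Low, Out|High); Entry not deterred. Incumbent net profit = 7, Entrant gets 1

Work:
After Low K: Entrant enters (1 > 0)
After High K: Entrant stays out (-4 < 0)
Incumbent: Low → 9−2=7, High → 15−12=3
Incumbent chooses Low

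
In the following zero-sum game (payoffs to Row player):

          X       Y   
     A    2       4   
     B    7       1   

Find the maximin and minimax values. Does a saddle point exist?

Maximin = 2, Minimax = 4, Saddle: False

Work:
Row minimums: [2, 1] → maximin = 2
Column maximums: [7, 4] → minimax = 4
No saddle point (maximin ≠ minimax). Mixed strategy needed.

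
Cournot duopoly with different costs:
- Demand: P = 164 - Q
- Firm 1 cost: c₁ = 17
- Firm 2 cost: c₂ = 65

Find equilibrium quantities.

q₁* = 65.0, q₂* = 17.0

Work:
Reaction: q₁ = (164 - 17 - q₂)/2
Reaction: q₂ = (164 - 65 - q₁)/2
Solve simultaneously:
q₁* = (164 - 2×17 + 65)/3 = 65.0
q₂* = (164 - 2×65 + 17)/3 = 17.0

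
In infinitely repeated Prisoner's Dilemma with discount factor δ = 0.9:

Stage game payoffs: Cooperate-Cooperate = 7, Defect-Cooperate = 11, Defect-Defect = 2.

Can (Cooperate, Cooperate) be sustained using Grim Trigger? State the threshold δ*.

δ* = 0.4444; since δ = 0.9 ≥ 0.4444, cooperation can be sustained

Work:
For Grim Trigger:
Cooperate forever: 7/(1-δ)
Defect then punished: 11 + 2·δ/(1-δ)
Need: 7/(1-δ) ≥ 11 + 2·δ/(1-δ)
Solving: δ ≥ (T-R)/(T-P) = (11-7)/(11-2) = 0.4444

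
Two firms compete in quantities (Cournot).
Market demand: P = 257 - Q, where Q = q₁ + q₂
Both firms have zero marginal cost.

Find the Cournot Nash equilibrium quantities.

q₁* = q₂* = 85.67; P* = 85.67

Work:
Profit: π_i = P·q_i = (a - q_i - q_j)·q_i
FOC: ∂π_i/∂q_i = a - 2q_i - q_j = 0
Reaction function: q_i = (257 - q_j)/2
Symmetry: q* = 257/3 = 85.67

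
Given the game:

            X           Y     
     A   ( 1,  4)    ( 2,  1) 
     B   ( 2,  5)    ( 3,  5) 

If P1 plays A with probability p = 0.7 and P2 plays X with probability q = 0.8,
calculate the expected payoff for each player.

E[P1] = 1.5, E[P2] = 3.88

Work:
E[P1] = p·q·π₁(A,X) + p·(1-q)·π₁(A,Y) + (1-p)·q·π₁(B,X) + (1-p)·(1-q)·π₁(B,Y)
= 0.7·0.8·1 + 0.7·0.2·2 + 0.3·0.8·2 + 0.3·0.2·3
= 1.5

E[P2] = 3.88 (similar calculation)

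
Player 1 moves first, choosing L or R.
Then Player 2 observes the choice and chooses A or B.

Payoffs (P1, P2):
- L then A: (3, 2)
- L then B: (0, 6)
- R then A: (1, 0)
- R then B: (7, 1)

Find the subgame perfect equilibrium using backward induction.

P1 plays R, P2 plays B after L and B after R; Payoff (7, 1)

Work:
Backward induction:
After L: P2 chooses B → P1 gets 0
After R: P2 chooses B → P1 gets 7
P1 chooses R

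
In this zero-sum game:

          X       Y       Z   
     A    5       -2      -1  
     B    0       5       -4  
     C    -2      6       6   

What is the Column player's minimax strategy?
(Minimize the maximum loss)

Column should play X, value = 5

Work:
Column player minimizes Row's maximum payoff:
Column X: max payoff to Row = 5
Column Y: max payoff to Row = 6
Column Z: max payoff to Row = 6
Minimum is 5, achieved by column X.
Minimax strategy: X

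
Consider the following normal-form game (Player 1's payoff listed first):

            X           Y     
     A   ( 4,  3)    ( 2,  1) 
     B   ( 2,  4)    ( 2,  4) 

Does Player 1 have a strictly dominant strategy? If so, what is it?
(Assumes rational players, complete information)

No strictly dominant strategy exists for Player 1

Work:
A strategy strictly dominates another if it gives a strictly higher payoff against every opponent action. Compare each pair of P1's strategies column-by-column:
  A vs B: [4 vs 2, 2 vs 2] → A does not strictly dominate B (column Y: 2 ≤ 2)
  B vs A: [2 vs 4, 2 vs 2] → B does not strictly dominate A (column X: 2 ≤ 4)
No single strategy strictly dominates all others → no strictly dominant strategy.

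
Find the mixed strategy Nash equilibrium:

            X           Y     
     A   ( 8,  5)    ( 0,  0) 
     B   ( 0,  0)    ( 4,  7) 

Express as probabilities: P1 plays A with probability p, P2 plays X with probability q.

p = 0.5833, q = 0.3333

Work:
Find probabilities that make opponent indifferent:
P2 chooses q to make P1 indifferent between A and B
P1 chooses p to make P2 indifferent between X and Y
Mixed NE: P1 plays (A: 0.5833, B: 0.4167), P2 plays (X: 0.3333, Y: 0.6667)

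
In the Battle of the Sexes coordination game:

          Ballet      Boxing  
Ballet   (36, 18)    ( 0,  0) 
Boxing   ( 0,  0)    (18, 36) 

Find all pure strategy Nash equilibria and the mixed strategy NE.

Pure NE: (Ballet, Ballet) and (Boxing, Boxing); Mixed NE: p = 0.6667, q = 0.3333

Work:
Check pure NE:
(Ballet, Ballet): (36, 18) - no unilateral deviation beneficial
(Boxing, Boxing): (18, 36) - no unilateral deviation beneficial
Mixed NE: P1 plays Ballet with p = 0.6667, P2 plays Ballet with q = 0.3333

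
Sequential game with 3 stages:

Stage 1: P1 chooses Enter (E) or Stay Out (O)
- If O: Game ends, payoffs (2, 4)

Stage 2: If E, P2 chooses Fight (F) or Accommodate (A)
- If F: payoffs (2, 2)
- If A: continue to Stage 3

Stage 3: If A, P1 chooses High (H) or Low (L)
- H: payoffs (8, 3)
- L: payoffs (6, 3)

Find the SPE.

SPE: (E, A, H); Outcome (8, 3)

Work:
Stage 3: P1 chooses H (8 vs 6)
Stage 2: P2: F->2, A->3 (anticipating H). Choose A
Stage 1: P1: O->2, E->8 (anticipating A, H). Choose E
SPE path: E -> A -> H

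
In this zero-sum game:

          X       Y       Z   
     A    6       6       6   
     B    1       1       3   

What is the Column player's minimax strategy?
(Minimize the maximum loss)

Column should play X or Y or Z (all achieve the minimum), value = 6

Work:
Column player minimizes Row's maximum payoff:
Column X: max payoff to Row = 6
Column Y: max payoff to Row = 6
Column Z: max payoff to Row = 6
Minimum is 6, achieved by columns X, Y, Z (tied).
Each of X or Y or Z is a minimax strategy.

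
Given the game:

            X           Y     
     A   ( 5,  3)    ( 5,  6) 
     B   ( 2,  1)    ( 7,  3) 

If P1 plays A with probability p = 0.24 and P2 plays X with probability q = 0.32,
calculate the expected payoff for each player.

E[P1] = 5.304, E[P2] = 3.0032

Work:
E[P1] = p·q·π₁(A,X) + p·(1-q)·π₁(A,Y) + (1-p)·q·π₁(B,X) + (1-p)·(1-q)·π₁(B,Y)
= 0.24·0.32·5 + 0.24·0.68·5 + 0.76·0.32·2 + 0.76·0.68·7
= 5.304

E[P2] = 3.0032 (similar calculation)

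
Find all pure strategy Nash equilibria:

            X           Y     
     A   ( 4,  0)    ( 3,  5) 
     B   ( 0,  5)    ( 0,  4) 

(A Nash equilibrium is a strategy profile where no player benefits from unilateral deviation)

Nash equilibrium: (A, Y)

Work:
Best responses:
  P1 vs X: payoffs [4, 0] → best response A (payoff 4)
  P1 vs Y: payoffs [3, 0] → best response A (payoff 3)
  P2 vs A: payoffs [0, 5] → best response Y (payoff 5)
  P2 vs B: payoffs [5, 4] → best response X (payoff 5)
Mutual best responses: (A,Y) → Nash equilibria.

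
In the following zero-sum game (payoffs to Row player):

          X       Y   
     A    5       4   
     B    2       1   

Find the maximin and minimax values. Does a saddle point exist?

Maximin = 4, Minimax = 4, Saddle: True

Work:
Row minimums: [4, 1] → maximin = 4
Column maximums: [5, 4] → minimax = 4
Saddle point exists! Game value = 4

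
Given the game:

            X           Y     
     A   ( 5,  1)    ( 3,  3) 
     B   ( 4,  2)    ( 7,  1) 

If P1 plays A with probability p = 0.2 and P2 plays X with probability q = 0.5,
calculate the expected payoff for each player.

E[P1] = 5.2, E[P2] = 1.6

Work:
E[P1] = p·q·π₁(A,X) + p·(1-q)·π₁(A,Y) + (1-p)·q·π₁(B,X) + (1-p)·(1-q)·π₁(B,Y)
= 0.2·0.5·5 + 0.2·0.5·3 + 0.8·0.5·4 + 0.8·0.5·7
= 5.2

E[P2] = 1.6 (similar calculation)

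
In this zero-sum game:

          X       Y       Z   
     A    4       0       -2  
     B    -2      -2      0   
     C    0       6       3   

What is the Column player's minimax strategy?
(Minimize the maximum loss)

Column should play Z, value = 3

Work:
Column player minimizes Row's maximum payoff:
Column X: max payoff to Row = 4
Column Y: max payoff to Row = 6
Column Z: max payoff to Row = 3
Minimum is 3, achieved by column Z.
Minimax strategy: Z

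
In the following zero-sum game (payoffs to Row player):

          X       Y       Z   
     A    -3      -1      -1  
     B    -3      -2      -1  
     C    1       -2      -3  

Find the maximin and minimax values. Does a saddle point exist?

Maximin = -3, Minimax = -1, Saddle: False

Work:
Row minimums: [-3, -3, -3] → maximin = -3
Column maximums: [1, -1, -1] → minimax = -1
No saddle point (maximin ≠ minimax). Mixed strategy needed.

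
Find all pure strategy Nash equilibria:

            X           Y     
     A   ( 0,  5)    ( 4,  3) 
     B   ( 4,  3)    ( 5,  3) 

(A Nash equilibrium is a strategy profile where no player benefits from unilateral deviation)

Nash equilibrium: (B, X), (B, Y)

Work:
Best responses:
  P1 vs X: payoffs [0, 4] → best response B (payoff 4)
  P1 vs Y: payoffs [4, 5] → best response B (payoff 5)
  P2 vs A: payoffs [5, 3] → best response X (payoff 5)
  P2 vs B: payoffs [3, 3] → best response X/Y (payoff 3)
Mutual best responses: (B,X), (B,Y) → Nash equilibria.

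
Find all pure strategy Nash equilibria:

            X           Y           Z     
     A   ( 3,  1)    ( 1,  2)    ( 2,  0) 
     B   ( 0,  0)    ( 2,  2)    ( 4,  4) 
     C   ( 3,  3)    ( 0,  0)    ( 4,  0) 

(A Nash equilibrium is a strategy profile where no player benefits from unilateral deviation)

Nash equilibrium: (B, Z), (C, X)

Work:
Best responses:
  P1 vs X: payoffs [3, 0, 3] → best response A/C (payoff 3)
  P1 vs Y: payoffs [1, 2, 0] → best response B (payoff 2)
  P1 vs Z: payoffs [2, 4, 4] → best response B/C (payoff 4)
  P2 vs A: payoffs [1, 2, 0] → best response Y (payoff 2)
  P2 vs B: payoffs [0, 2, 4] → best response Z (payoff 4)
  P2 vs C: payoffs [3, 0, 0] → best response X (payoff 3)
Mutual best responses: (B,Z), (C,X) → Nash equilibria.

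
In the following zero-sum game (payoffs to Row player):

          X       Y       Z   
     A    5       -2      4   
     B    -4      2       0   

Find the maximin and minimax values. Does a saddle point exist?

Maximin = -2, Minimax = 2, Saddle: False

Work:
Row minimums: [-2, -4] → maximin = -2
Column maximums: [5, 2, 4] → minimax = 2
No saddle point (maximin ≠ minimax). Mixed strategy needed.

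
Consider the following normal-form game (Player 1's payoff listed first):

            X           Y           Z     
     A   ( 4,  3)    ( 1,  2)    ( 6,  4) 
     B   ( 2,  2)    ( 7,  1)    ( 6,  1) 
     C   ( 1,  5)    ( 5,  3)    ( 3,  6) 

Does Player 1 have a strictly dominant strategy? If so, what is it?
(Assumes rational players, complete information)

No strictly dominant strategy exists for Player 1

Work:
A strategy strictly dominates another if it gives a strictly higher payoff against every opponent action. Compare each pair of P1's strategies column-by-column:
  A vs B: [4 vs 2, 1 vs 7, 6 vs 6] → A does not strictly dominate B (column Y: 1 ≤ 7)
  A vs C: [4 vs 1, 1 vs 5, 6 vs 3] → A does not strictly dominate C (column Y: 1 ≤ 5)
  B vs A: [2 vs 4, 7 vs 1, 6 vs 6] → B does not strictly dominate A (column X: 2 ≤ 4)
  B vs C: [2 vs 1, 7 vs 5, 6 vs 3] → B strictly dominates C
  C vs A: [1 vs 4, 5 vs 1, 3 vs 6] → C does not strictly dominate A (column X: 1 ≤ 4)
  C vs B: [1 vs 2, 5 vs 7, 3 vs 6] → C does not strictly dominate B (column X: 1 ≤ 2)
No single strategy strictly dominates all others → no strictly dominant strategy.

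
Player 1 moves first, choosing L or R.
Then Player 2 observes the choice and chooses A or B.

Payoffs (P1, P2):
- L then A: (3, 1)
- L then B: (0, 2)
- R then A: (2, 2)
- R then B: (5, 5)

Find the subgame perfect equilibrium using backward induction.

P1 plays R, P2 plays B after L and B after R; Payoff (5, 5)

Work:
Backward induction:
After L: P2 chooses B → P1 gets 0
After R: P2 chooses B → P1 gets 5
P1 chooses R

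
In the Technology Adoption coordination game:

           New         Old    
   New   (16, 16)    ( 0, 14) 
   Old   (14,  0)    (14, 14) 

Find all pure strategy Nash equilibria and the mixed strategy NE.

Pure NE: (New, New) and (Old, Old); Mixed NE: p = 0.875, q = 0.875

Work:
Check pure NE:
(New, New): (16, 16) - no unilateral deviation beneficial
(Old, Old): (14, 14) - no unilateral deviation beneficial
Mixed NE: P1 plays New with p = 0.875, P2 plays New with q = 0.875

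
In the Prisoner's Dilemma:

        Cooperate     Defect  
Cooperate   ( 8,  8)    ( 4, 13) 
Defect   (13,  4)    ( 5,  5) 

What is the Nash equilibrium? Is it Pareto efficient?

(Defect, Defect) is NE; not Pareto efficient

Work:
Defect dominates Cooperate for both players:
If P2 cooperates: Defect (13) > Cooperate (8)
If P2 defects: Defect (5) > Cooperate (4)
NE: (Defect, Defect) with payoff (5, 5)
But (Cooperate, Cooperate) = (8, 8) Pareto dominates (5, 5)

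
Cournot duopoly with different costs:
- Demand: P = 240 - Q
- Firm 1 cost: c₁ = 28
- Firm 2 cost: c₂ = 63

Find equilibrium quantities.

q₁* = 82.33, q₂* = 47.33

Work:
Reaction: q₁ = (240 - 28 - q₂)/2
Reaction: q₂ = (240 - 63 - q₁)/2
Solve simultaneously:
q₁* = (240 - 2×28 + 63)/3 = 82.33
q₂* = (240 - 2×63 + 28)/3 = 47.33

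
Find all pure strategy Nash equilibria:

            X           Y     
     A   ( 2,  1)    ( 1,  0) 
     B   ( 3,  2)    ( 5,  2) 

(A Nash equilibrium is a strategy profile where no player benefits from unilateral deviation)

Nash equilibrium: (B, X), (B, Y)

Work:
Best responses:
  P1 vs X: payoffs [2, 3] → best response B (payoff 3)
  P1 vs Y: payoffs [1, 5] → best response B (payoff 5)
  P2 vs A: payoffs [1, 0] → best response X (payoff 1)
  P2 vs B: payoffs [2, 2] → best response X/Y (payoff 2)
Mutual best responses: (B,X), (B,Y) → Nash equilibria.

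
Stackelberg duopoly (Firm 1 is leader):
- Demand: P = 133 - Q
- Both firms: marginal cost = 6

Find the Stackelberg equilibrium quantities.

q₁* (leader) = 63.5, q₂* (follower) = 31.75

Work:
Follower's reaction: q₂ = (a - c - q₁)/2
Leader substitutes: π₁ = q₁·(a - q₁ - (a-c-q₁)/2 - c)
FOC: q₁* = (133 - 6)/2 = 63.50
Then: q₂* = (133 - 6 - 63.5)/2 = 31.75
Leader has first-mover advantage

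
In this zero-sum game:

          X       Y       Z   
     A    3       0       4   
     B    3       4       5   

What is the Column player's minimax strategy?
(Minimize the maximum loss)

Column should play X, value = 3

Work:
Column player minimizes Row's maximum payoff:
Column X: max payoff to Row = 3
Column Y: max payoff to Row = 4
Column Z: max payoff to Row = 5
Minimum is 3, achieved by column X.
Minimax strategy: X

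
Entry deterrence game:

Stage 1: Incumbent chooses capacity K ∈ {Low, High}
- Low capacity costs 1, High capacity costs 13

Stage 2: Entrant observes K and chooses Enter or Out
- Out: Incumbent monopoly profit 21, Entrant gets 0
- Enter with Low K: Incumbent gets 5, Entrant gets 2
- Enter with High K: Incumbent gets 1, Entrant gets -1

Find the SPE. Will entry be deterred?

SPE: (High, Enter|Low, Out|High); Entry deterred. Incumbent net profit = 8

Work:
After Low K: Entrant enters (2 > 0)
After High K: Entrant stays out (-1 < 0)
Incumbent: Low → 5−1=4, High → 21−13=8
Incumbent chooses High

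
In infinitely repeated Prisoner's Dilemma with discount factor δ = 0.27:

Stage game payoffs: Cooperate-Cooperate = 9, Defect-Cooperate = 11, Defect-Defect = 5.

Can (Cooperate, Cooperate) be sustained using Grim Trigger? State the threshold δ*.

δ* = 0.3333; since δ = 0.27 < 0.3333, cooperation cannot be sustained

Work:
For Grim Trigger:
Cooperate forever: 9/(1-δ)
Defect then punished: 11 + 5·δ/(1-δ)
Need: 9/(1-δ) ≥ 11 + 5·δ/(1-δ)
Solving: δ ≥ (T-R)/(T-P) = (11-9)/(11-5) = 0.3333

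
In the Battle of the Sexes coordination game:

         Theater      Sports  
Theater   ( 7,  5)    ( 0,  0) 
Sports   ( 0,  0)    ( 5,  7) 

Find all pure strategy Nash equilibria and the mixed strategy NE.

Pure NE: (Theater, Theater) and (Sports, Sports); Mixed NE: p = 0.5833, q = 0.4167

Work:
Check pure NE:
(Theater, Theater): (7, 5) - no unilateral deviation beneficial
(Sports, Sports): (5, 7) - no unilateral deviation beneficial
Mixed NE: P1 plays Theater with p = 0.5833, P2 plays Theater with q = 0.4167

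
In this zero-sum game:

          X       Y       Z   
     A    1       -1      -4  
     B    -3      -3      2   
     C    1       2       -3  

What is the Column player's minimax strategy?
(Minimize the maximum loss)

Column should play X, value = 1

Work:
Column player minimizes Row's maximum payoff:
Column X: max payoff to Row = 1
Column Y: max payoff to Row = 2
Column Z: max payoff to Row = 2
Minimum is 1, achieved by column X.
Minimax strategy: X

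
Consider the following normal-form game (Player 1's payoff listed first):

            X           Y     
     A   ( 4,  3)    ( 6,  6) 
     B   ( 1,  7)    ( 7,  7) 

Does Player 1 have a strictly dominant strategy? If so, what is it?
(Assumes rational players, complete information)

No strictly dominant strategy exists for Player 1

Work:
A strategy strictly dominates another if it gives a strictly higher payoff against every opponent action. Compare each pair of P1's strategies column-by-column:
  A vs B: [4 vs 1, 6 vs 7] → A does not strictly dominate B (column Y: 6 ≤ 7)
  B vs A: [1 vs 4, 7 vs 6] → B does not strictly dominate A (column X: 1 ≤ 4)
No single strategy strictly dominates all others → no strictly dominant strategy.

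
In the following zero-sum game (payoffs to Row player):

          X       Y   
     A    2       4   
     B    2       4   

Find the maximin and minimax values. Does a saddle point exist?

Maximin = 2, Minimax = 2, Saddle: True

Work:
Row minimums: [2, 2] → maximin = 2
Column maximums: [2, 4] → minimax = 2
Saddle point exists! Game value = 2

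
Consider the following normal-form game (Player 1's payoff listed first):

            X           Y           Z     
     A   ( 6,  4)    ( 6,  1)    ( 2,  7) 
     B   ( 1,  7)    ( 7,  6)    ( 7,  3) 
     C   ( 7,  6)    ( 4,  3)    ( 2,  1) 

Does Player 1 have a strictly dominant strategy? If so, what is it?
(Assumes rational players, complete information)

No strictly dominant strategy exists for Player 1

Work:
A strategy strictly dominates another if it gives a strictly higher payoff against every opponent action. Compare each pair of P1's strategies column-by-column:
  A vs B: [6 vs 1, 6 vs 7, 2 vs 7] → A does not strictly dominate B (column Y: 6 ≤ 7)
  A vs C: [6 vs 7, 6 vs 4, 2 vs 2] → A does not strictly dominate C (column X: 6 ≤ 7)
  B vs A: [1 vs 6, 7 vs 6, 7 vs 2] → B does not strictly dominate A (column X: 1 ≤ 6)
  B vs C: [1 vs 7, 7 vs 4, 7 vs 2] → B does not strictly dominate C (column X: 1 ≤ 7)
  C vs A: [7 vs 6, 4 vs 6, 2 vs 2] → C does not strictly dominate A (column Y: 4 ≤ 6)
  C vs B: [7 vs 1, 4 vs 7, 2 vs 7] → C does not strictly dominate B (column Y: 4 ≤ 7)
No single strategy strictly dominates all others → no strictly dominant strategy.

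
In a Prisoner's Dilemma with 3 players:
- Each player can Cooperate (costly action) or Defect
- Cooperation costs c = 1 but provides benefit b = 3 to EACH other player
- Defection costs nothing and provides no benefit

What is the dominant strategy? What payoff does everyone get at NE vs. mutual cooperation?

Dominant: Defect; NE payoff = 0; Coop payoff = 5

Work:
Defect dominates (saves cost c = 1, benefit to others is external)
NE: All defect → everyone gets 0
If all cooperate: each receives (2)×3 - 1 = 5
Social dilemma: 5 > 0 but NE gives 0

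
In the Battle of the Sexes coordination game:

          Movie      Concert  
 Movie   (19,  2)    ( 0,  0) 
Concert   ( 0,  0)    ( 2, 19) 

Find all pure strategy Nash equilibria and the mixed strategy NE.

Pure NE: (Movie, Movie) and (Concert, Concert); Mixed NE: p = 0.9048, q = 0.0952

Work:
Check pure NE:
(Movie, Movie): (19, 2) - no unilateral deviation beneficial
(Concert, Concert): (2, 19) - no unilateral deviation beneficial
Mixed NE: P1 plays Movie with p = 0.9048, P2 plays Movie with q = 0.0952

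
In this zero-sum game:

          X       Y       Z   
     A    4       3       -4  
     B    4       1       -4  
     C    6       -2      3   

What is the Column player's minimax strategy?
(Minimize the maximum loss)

Column should play Y or Z (all achieve the minimum), value = 3

Work:
Column player minimizes Row's maximum payoff:
Column X: max payoff to Row = 6
Column Y: max payoff to Row = 3
Column Z: max payoff to Row = 3
Minimum is 3, achieved by columns Y, Z (tied).
Each of Y or Z is a minimax strategy.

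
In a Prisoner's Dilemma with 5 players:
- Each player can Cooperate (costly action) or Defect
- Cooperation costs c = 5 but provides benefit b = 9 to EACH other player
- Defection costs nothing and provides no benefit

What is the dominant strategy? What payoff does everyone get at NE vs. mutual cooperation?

Dominant: Defect; NE payoff = 0; Coop payoff = 31

Work:
Defect dominates (saves cost c = 5, benefit to others is external)
NE: All defect → everyone gets 0
If all cooperate: each receives (4)×9 - 5 = 31
Social dilemma: 31 > 0 but NE gives 0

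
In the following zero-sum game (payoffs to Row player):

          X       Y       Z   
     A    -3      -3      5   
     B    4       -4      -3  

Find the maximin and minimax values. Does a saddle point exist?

Maximin = -3, Minimax = -3, Saddle: True

Work:
Row minimums: [-3, -4] → maximin = -3
Column maximums: [4, -3, 5] → minimax = -3
Saddle point exists! Game value = -3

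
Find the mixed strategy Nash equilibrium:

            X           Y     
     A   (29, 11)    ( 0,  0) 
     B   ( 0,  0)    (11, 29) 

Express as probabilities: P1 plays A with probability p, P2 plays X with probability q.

p = 0.725, q = 0.275

Work:
Find probabilities that make opponent indifferent:
P2 chooses q to make P1 indifferent between A and B
P1 chooses p to make P2 indifferent between X and Y
Mixed NE: P1 plays (A: 0.725, B: 0.275), P2 plays (X: 0.275, Y: 0.725)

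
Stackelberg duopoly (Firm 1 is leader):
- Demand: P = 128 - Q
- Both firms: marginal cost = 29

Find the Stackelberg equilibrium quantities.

q₁* (leader) = 49.5, q₂* (follower) = 24.75

Work:
Follower's reaction: q₂ = (a - c - q₁)/2
Leader substitutes: π₁ = q₁·(a - q₁ - (a-c-q₁)/2 - c)
FOC: q₁* = (128 - 29)/2 = 49.50
Then: q₂* = (128 - 29 - 49.5)/2 = 24.75
Leader has first-mover advantage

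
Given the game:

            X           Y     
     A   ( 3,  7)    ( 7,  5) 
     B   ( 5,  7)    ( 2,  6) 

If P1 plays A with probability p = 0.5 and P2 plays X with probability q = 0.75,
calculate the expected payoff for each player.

E[P1] = 4.125, E[P2] = 6.625

Work:
E[P1] = p·q·π₁(A,X) + p·(1-q)·π₁(A,Y) + (1-p)·q·π₁(B,X) + (1-p)·(1-q)·π₁(B,Y)
= 0.5·0.75·3 + 0.5·0.25·7 + 0.5·0.75·5 + 0.5·0.25·2
= 4.125

E[P2] = 6.625 (similar calculation)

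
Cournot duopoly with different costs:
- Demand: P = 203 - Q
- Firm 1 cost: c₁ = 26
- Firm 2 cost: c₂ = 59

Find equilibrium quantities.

q₁* = 70.0, q₂* = 37.0

Work:
Reaction: q₁ = (203 - 26 - q₂)/2
Reaction: q₂ = (203 - 59 - q₁)/2
Solve simultaneously:
q₁* = (203 - 2×26 + 59)/3 = 70.0
q₂* = (203 - 2×59 + 26)/3 = 37.0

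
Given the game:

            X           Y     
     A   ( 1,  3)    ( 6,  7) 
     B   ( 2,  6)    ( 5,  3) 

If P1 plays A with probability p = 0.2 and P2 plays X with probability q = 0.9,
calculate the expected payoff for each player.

E[P1] = 2.14, E[P2] = 5.24

Work:
E[P1] = p·q·π₁(A,X) + p·(1-q)·π₁(A,Y) + (1-p)·q·π₁(B,X) + (1-p)·(1-q)·π₁(B,Y)
= 0.2·0.9·1 + 0.2·0.1·6 + 0.8·0.9·2 + 0.8·0.1·5
= 2.14

E[P2] = 5.24 (similar calculation)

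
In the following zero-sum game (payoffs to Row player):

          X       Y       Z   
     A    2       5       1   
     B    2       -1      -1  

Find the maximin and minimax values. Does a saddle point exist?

Maximin = 1, Minimax = 1, Saddle: True

Work:
Row minimums: [1, -1] → maximin = 1
Column maximums: [2, 5, 1] → minimax = 1
Saddle point exists! Game value = 1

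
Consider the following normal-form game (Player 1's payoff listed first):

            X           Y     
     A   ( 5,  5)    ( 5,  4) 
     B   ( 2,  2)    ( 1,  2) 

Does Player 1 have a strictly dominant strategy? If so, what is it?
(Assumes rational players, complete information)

Yes, Player 1's strictly dominant strategy is A

Work:
A strategy strictly dominates another if it gives a strictly higher payoff against every opponent action. Compare each pair of P1's strategies column-by-column:
  A vs B: [5 vs 2, 5 vs 1] → A strictly dominates B
  B vs A: [2 vs 5, 1 vs 5] → B does not strictly dominate A (column X: 2 ≤ 5)
A strictly dominates every other strategy → strictly dominant.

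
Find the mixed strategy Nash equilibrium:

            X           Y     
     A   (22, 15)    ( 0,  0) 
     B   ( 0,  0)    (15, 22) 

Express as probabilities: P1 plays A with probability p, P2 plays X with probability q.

p = 0.5946, q = 0.4054

Work:
Find probabilities that make opponent indifferent:
P2 chooses q to make P1 indifferent between A and B
P1 chooses p to make P2 indifferent between X and Y
Mixed NE: P1 plays (A: 0.5946, B: 0.4054), P2 plays (X: 0.4054, Y: 0.5946)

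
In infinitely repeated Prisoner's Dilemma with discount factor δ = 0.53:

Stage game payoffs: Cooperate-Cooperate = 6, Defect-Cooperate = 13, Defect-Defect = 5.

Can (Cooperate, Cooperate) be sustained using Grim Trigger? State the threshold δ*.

δ* = 0.875; since δ = 0.53 < 0.875, cooperation cannot be sustained

Work:
For Grim Trigger:
Cooperate forever: 6/(1-δ)
Defect then punished: 13 + 5·δ/(1-δ)
Need: 6/(1-δ) ≥ 13 + 5·δ/(1-δ)
Solving: δ ≥ (T-R)/(T-P) = (13-6)/(13-5) = 0.875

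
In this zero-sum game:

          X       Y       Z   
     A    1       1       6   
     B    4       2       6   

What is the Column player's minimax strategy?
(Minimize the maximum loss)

Column should play Y, value = 2

Work:
Column player minimizes Row's maximum payoff:
Column X: max payoff to Row = 4
Column Y: max payoff to Row = 2
Column Z: max payoff to Row = 6
Minimum is 2, achieved by column Y.
Minimax strategy: Y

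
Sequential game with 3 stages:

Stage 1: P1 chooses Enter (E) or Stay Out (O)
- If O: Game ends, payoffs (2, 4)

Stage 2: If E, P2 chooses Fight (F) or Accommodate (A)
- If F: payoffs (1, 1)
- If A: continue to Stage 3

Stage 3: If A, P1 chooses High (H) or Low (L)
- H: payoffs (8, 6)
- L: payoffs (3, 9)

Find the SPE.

SPE: (E, A, H); Outcome (8, 6)

Work:
Stage 3: P1 chooses H (8 vs 3)
Stage 2: P2: F->1, A->6 (anticipating H). Choose A
Stage 1: P1: O->2, E->8 (anticipating A, H). Choose E
SPE path: E -> A -> H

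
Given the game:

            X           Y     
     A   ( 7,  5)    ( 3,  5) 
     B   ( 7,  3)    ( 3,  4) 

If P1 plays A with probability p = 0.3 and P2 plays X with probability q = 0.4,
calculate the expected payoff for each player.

E[P1] = 4.6, E[P2] = 4.02

Work:
E[P1] = p·q·π₁(A,X) + p·(1-q)·π₁(A,Y) + (1-p)·q·π₁(B,X) + (1-p)·(1-q)·π₁(B,Y)
= 0.3·0.4·7 + 0.3·0.6·3 + 0.7·0.4·7 + 0.7·0.6·3
= 4.6

E[P2] = 4.02 (similar calculation)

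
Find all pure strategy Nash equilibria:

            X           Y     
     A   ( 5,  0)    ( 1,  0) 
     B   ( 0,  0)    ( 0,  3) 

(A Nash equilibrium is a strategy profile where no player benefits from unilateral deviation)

Nash equilibrium: (A, X), (A, Y)

Work:
Best responses:
  P1 vs X: payoffs [5, 0] → best response A (payoff 5)
  P1 vs Y: payoffs [1, 0] → best response A (payoff 1)
  P2 vs A: payoffs [0, 0] → best response X/Y (payoff 0)
  P2 vs B: payoffs [0, 3] → best response Y (payoff 3)
Mutual best responses: (A,X), (A,Y) → Nash equilibria.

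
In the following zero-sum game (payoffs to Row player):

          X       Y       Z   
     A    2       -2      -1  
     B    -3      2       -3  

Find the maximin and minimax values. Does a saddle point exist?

Maximin = -2, Minimax = -1, Saddle: False

Work:
Row minimums: [-2, -3] → maximin = -2
Column maximums: [2, 2, -1] → minimax = -1
No saddle point (maximin ≠ minimax). Mixed strategy needed.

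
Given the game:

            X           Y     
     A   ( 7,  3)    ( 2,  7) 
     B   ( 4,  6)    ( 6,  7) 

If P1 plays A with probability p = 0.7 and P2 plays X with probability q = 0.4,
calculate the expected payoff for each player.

E[P1] = 4.36, E[P2] = 5.76

Work:
E[P1] = p·q·π₁(A,X) + p·(1-q)·π₁(A,Y) + (1-p)·q·π₁(B,X) + (1-p)·(1-q)·π₁(B,Y)
= 0.7·0.4·7 + 0.7·0.6·2 + 0.3·0.4·4 + 0.3·0.6·6
= 4.36

E[P2] = 5.76 (similar calculation)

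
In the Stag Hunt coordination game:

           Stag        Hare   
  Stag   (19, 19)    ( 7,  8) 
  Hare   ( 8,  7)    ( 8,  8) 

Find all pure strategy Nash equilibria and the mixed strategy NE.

Pure NE: (Stag, Stag) and (Hare, Hare); Mixed NE: p = 0.0833, q = 0.0833

Work:
Check pure NE:
(Stag, Stag): (19, 19) - no unilateral deviation beneficial
(Hare, Hare): (8, 8) - no unilateral deviation beneficial
Mixed NE: P1 plays Stag with p = 0.0833, P2 plays Stag with q = 0.0833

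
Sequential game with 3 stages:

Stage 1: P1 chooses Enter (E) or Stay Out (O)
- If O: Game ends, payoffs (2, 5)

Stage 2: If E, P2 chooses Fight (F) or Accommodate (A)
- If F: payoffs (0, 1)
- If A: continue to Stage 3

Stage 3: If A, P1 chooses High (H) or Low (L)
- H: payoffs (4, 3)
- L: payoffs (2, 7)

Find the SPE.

SPE: (E, A, H); Outcome (4, 3)

Work:
Stage 3: P1 chooses H (4 vs 2)
Stage 2: P2: F->1, A->3 (anticipating H). Choose A
Stage 1: P1: O->2, E->4 (anticipating A, H). Choose E
SPE path: E -> A -> H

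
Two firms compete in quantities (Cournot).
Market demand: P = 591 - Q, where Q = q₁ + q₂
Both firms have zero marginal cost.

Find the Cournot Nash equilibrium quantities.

q₁* = q₂* = 197.0; P* = 197.0

Work:
Profit: π_i = P·q_i = (a - q_i - q_j)·q_i
FOC: ∂π_i/∂q_i = a - 2q_i - q_j = 0
Reaction function: q_i = (591 - q_j)/2
Symmetry: q* = 591/3 = 197.0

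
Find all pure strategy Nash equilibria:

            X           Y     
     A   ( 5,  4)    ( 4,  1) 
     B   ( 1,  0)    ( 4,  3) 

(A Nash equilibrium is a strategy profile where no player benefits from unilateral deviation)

Nash equilibrium: (A, X), (B, Y)

Work:
Best responses:
  P1 vs X: payoffs [5, 1] → best response A (payoff 5)
  P1 vs Y: payoffs [4, 4] → best response A/B (payoff 4)
  P2 vs A: payoffs [4, 1] → best response X (payoff 4)
  P2 vs B: payoffs [0, 3] → best response Y (payoff 3)
Mutual best responses: (A,X), (B,Y) → Nash equilibria.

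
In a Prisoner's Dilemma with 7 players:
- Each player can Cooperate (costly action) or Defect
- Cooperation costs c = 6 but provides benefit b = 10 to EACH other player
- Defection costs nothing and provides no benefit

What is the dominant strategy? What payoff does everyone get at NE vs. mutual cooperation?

Dominant: Defect; NE payoff = 0; Coop payoff = 54

Work:
Defect dominates (saves cost c = 6, benefit to others is external)
NE: All defect → everyone gets 0
If all cooperate: each receives (6)×10 - 6 = 54
Social dilemma: 54 > 0 but NE gives 0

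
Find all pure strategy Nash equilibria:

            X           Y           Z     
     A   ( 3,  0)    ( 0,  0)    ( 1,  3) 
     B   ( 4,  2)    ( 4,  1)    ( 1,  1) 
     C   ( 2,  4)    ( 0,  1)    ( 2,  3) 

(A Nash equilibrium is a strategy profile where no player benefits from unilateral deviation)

Nash equilibrium: (B, X)

Work:
Best responses:
  P1 vs X: payoffs [3, 4, 2] → best response B (payoff 4)
  P1 vs Y: payoffs [0, 4, 0] → best response B (payoff 4)
  P1 vs Z: payoffs [1, 1, 2] → best response C (payoff 2)
  P2 vs A: payoffs [0, 0, 3] → best response Z (payoff 3)
  P2 vs B: payoffs [2, 1, 1] → best response X (payoff 2)
  P2 vs C: payoffs [4, 1, 3] → best response X (payoff 4)
Mutual best responses: (B,X) → Nash equilibria.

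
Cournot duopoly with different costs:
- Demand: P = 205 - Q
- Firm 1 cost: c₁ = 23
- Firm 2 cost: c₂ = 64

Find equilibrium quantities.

q₁* = 74.33, q₂* = 33.33

Work:
Reaction: q₁ = (205 - 23 - q₂)/2
Reaction: q₂ = (205 - 64 - q₁)/2
Solve simultaneously:
q₁* = (205 - 2×23 + 64)/3 = 74.33
q₂* = (205 - 2×64 + 23)/3 = 33.33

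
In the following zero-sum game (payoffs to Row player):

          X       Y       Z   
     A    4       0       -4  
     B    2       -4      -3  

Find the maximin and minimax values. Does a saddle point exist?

Maximin = -4, Minimax = -3, Saddle: False

Work:
Row minimums: [-4, -4] → maximin = -4
Column maximums: [4, 0, -3] → minimax = -3
No saddle point (maximin ≠ minimax). Mixed strategy needed.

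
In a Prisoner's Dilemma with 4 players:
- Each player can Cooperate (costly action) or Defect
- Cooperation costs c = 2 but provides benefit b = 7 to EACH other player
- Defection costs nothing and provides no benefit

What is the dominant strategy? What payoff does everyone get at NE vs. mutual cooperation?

Dominant: Defect; NE payoff = 0; Coop payoff = 19

Work:
Defect dominates (saves cost c = 2, benefit to others is external)
NE: All defect → everyone gets 0
If all cooperate: each receives (3)×7 - 2 = 19
Social dilemma: 19 > 0 but NE gives 0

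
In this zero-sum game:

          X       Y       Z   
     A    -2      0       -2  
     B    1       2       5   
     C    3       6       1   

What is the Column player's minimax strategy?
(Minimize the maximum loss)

Column should play X, value = 3

Work:
Column player minimizes Row's maximum payoff:
Column X: max payoff to Row = 3
Column Y: max payoff to Row = 6
Column Z: max payoff to Row = 5
Minimum is 3, achieved by column X.
Minimax strategy: X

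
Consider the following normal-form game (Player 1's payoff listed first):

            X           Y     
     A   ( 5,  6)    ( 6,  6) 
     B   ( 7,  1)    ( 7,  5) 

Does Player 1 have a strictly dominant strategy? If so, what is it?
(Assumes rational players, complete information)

Yes, Player 1's strictly dominant strategy is B

Work:
A strategy strictly dominates another if it gives a strictly higher payoff against every opponent action. Compare each pair of P1's strategies column-by-column:
  A vs B: [5 vs 7, 6 vs 7] → A does not strictly dominate B (column X: 5 ≤ 7)
  B vs A: [7 vs 5, 7 vs 6] → B strictly dominates A
B strictly dominates every other strategy → strictly dominant.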